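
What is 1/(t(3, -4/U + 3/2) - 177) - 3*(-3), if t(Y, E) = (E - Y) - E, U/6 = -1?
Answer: 1619/180 ≈ 8.9944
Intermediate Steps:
U = -6 (U = 6*(-1) = -6)
t(Y, E) = -Y
1/(t(3, -4/U + 3/2) - 177) - 3*(-3) = 1/(-1*3 - 177) - 3*(-3) = 1/(-3 - 177) + 9 = 1/(-180) + 9 = -1/180 + 9 = 1619/180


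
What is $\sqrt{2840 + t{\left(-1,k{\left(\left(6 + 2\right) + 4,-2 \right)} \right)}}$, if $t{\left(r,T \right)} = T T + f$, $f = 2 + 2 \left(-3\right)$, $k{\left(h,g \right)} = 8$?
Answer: $10 \sqrt{29} \approx 53.852$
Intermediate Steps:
$f = -4$ ($f = 2 - 6 = -4$)
$t{\left(r,T \right)} = -4 + T^{2}$ ($t{\left(r,T \right)} = T T - 4 = T^{2} - 4 = -4 + T^{2}$)
$\sqrt{2840 + t{\left(-1,k{\left(\left(6 + 2\right) + 4,-2 \right)} \right)}} = \sqrt{2840 - \left(4 - 8^{2}\right)} = \sqrt{2840 + \left(-4 + 64\right)} = \sqrt{2840 + 60} = \sqrt{2900} = 10 \sqrt{29}$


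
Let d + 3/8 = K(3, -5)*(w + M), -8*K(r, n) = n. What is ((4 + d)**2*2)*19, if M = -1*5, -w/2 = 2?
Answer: 152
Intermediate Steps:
w = -4 (w = -2*2 = -4)
K(r, n) = -n/8
M = -5
d = -6 (d = -3/8 + (-1/8*(-5))*(-4 - 5) = -3/8 + (5/8)*(-9) = -3/8 - 45/8 = -6)
((4 + d)**2*2)*19 = ((4 - 6)**2*2)*19 = ((-2)**2*2)*19 = (4*2)*19 = 8*19 = 152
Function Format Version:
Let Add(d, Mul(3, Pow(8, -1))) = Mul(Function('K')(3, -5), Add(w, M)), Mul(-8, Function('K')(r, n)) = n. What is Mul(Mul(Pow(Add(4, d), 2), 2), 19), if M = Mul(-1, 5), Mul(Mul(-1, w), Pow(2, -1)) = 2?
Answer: 152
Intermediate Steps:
w = -4 (w = Mul(-2, 2) = -4)
Function('K')(r, n) = Mul(Rational(-1, 8), n)
M = -5
d = -6 (d = Add(Rational(-3, 8), Mul(Mul(Rational(-1, 8), -5), Add(-4, -5))) = Add(Rational(-3, 8), Mul(Rational(5, 8), -9)) = Add(Rational(-3, 8), Rational(-45, 8)) = -6)
Mul(Mul(Pow(Add(4, d), 2), 2), 19) = Mul(Mul(Pow(Add(4, -6), 2), 2), 19) = Mul(Mul(Pow(-2, 2), 2), 19) = Mul(Mul(4, 2), 19) = Mul(8, 19) = 152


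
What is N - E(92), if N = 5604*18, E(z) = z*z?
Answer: 92408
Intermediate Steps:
E(z) = z**2
N = 100872
N - E(92) = 100872 - 1*92**2 = 100872 - 1*8464 = 100872 - 8464 = 92408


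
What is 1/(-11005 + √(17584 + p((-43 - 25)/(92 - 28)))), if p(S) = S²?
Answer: -2817280/30999664607 - 2224*√233/30999664607 ≈ -9.1976e-5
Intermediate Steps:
1/(-11005 + √(17584 + p((-43 - 25)/(92 - 28)))) = 1/(-11005 + √(17584 + ((-43 - 25)/(92 - 28))²)) = 1/(-11005 + √(17584 + (-68/64)²)) = 1/(-11005 + √(17584 + (-68*1/64)²)) = 1/(-11005 + √(17584 + (-17/16)²)) = 1/(-11005 + √(17584 + 289/256)) = 1/(-11005 + √(4501793/256)) = 1/(-11005 + 139*√233/16)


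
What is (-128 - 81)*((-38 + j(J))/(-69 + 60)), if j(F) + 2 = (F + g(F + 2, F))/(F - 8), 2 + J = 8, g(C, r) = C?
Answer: -9823/9 ≈ -1091.4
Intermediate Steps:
J = 6 (J = -2 + 8 = 6)
j(F) = -2 + (2 + 2*F)/(-8 + F) (j(F) = -2 + (F + (F + 2))/(F - 8) = -2 + (F + (2 + F))/(-8 + F) = -2 + (2 + 2*F)/(-8 + F))
(-128 - 81)*((-38 + j(J))/(-69 + 60)) = (-128 - 81)*((-38 + 18/(-8 + 6))/(-69 + 60)) = -209*(-38 + 18/(-2))/(-9) = -209*(-38 + 18*(-1/2))*(-1)/9 = -209*(-38 - 9)*(-1)/9 = -(-9823)*(-1)/9 = -209*47/9 = -9823/9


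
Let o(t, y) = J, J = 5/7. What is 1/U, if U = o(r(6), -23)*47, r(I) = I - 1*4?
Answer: 7/235 ≈ 0.029787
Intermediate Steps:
J = 5/7 (J = 5*(⅐) = 5/7 ≈ 0.71429)
r(I) = -4 + I (r(I) = I - 4 = -4 + I)
o(t, y) = 5/7
U = 235/7 (U = (5/7)*47 = 235/7 ≈ 33.571)
1/U = 1/(235/7) = 7/235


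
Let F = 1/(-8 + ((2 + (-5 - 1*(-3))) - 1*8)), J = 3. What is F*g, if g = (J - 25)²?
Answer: -121/4 ≈ -30.250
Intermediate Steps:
F = -1/16 (F = 1/(-8 + ((2 + (-5 + 3)) - 8)) = 1/(-8 + ((2 - 2) - 8)) = 1/(-8 + (0 - 8)) = 1/(-8 - 8) = 1/(-16) = -1/16 ≈ -0.062500)
g = 484 (g = (3 - 25)² = (-22)² = 484)
F*g = -1/16*484 = -121/4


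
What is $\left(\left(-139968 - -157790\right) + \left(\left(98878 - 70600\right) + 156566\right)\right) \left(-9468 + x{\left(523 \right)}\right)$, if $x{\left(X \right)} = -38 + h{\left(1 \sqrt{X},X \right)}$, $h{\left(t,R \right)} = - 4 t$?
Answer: $-1926542996 - 810664 \sqrt{523} \approx -1.9451 \cdot 10^{9}$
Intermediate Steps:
$h{\left(t,R \right)} = - 4 t$
$x{\left(X \right)} = -38 - 4 \sqrt{X}$ ($x{\left(X \right)} = -38 - 4 \cdot 1 \sqrt{X} = -38 - 4 \sqrt{X}$)
$\left(\left(-139968 - -157790\right) + \left(\left(98878 - 70600\right) + 156566\right)\right) \left(-9468 + x{\left(523 \right)}\right) = \left(\left(-139968 - -157790\right) + \left(\left(98878 - 70600\right) + 156566\right)\right) \left(-9468 - \left(38 + 4 \sqrt{523}\right)\right) = \left(\left(-139968 + 157790\right) + \left(28278 + 156566\right)\right) \left(-9506 - 4 \sqrt{523}\right) = \left(17822 + 184844\right) \left(-9506 - 4 \sqrt{523}\right) = 202666 \left(-9506 - 4 \sqrt{523}\right) = -1926542996 - 810664 \sqrt{523}$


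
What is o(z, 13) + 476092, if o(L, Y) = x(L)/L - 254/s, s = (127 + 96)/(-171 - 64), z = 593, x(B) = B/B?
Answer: 62993326381/132239 ≈ 4.7636e+5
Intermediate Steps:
x(B) = 1
s = -223/235 (s = 223/(-235) = 223*(-1/235) = -223/235 ≈ -0.94894)
o(L, Y) = 59690/223 + 1/L (o(L, Y) = 1/L - 254/(-223/235) = 1/L - 254*(-235/223) = 1/L + 59690/223 = 59690/223 + 1/L)
o(z, 13) + 476092 = (59690/223 + 1/593) + 476092 = 35396393/132239 + 476092 = 62993326381/132239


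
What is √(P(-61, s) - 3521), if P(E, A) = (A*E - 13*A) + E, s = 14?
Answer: I*√4618 ≈ 67.956*I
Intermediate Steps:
P(E, A) = E - 13*A + A*E (P(E, A) = (-13*A + A*E) + E = E - 13*A + A*E)
√(P(-61, s) - 3521) = √((-61 - 13*14 + 14*(-61)) - 3521) = √((-61 - 182 - 854) - 3521) = √(-1097 - 3521) = √(-4618) = I*√4618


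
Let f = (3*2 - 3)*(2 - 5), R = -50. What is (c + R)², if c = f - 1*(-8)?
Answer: 2601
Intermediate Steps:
f = -9 (f = (6 - 3)*(-3) = 3*(-3) = -9)
c = -1 (c = -9 - 1*(-8) = -9 + 8 = -1)
(c + R)² = (-1 - 50)² = (-51)² = 2601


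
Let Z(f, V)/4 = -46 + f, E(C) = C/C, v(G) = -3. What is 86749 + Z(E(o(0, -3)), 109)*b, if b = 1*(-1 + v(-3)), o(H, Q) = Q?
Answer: 87469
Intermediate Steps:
E(C) = 1
b = -4 (b = 1*(-1 - 3) = 1*(-4) = -4)
Z(f, V) = -184 + 4*f (Z(f, V) = 4*(-46 + f) = -184 + 4*f)
86749 + Z(E(o(0, -3)), 109)*b = 86749 + (-184 + 4*1)*(-4) = 86749 + (-184 + 4)*(-4) = 86749 - 180*(-4) = 86749 + 720 = 87469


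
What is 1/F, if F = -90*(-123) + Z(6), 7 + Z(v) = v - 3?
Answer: 1/11066 ≈ 9.0367e-5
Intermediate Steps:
Z(v) = -10 + v (Z(v) = -7 + (v - 3) = -7 + (-3 + v) = -10 + v)
F = 11066 (F = -90*(-123) + (-10 + 6) = 11070 - 4 = 11066)
1/F = 1/11066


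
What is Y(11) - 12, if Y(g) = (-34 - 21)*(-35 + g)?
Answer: 1308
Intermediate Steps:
Y(g) = 1925 - 55*g (Y(g) = -55*(-35 + g) = 1925 - 55*g)
Y(11) - 12 = (1925 - 55*11) - 12 = (1925 - 605) - 12 = 1320 - 12 = 1308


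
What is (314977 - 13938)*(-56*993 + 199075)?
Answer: 43189162213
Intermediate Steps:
(314977 - 13938)*(-56*993 + 199075) = 301039*(-55608 + 199075) = 301039*143467 = 43189162213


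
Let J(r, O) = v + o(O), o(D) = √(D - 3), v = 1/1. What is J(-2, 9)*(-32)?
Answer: -32 - 32*√6 ≈ -110.38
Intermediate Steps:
v = 1
o(D) = √(-3 + D)
J(r, O) = 1 + √(-3 + O)
J(-2, 9)*(-32) = (1 + √(-3 + 9))*(-32) = (1 + √6)*(-32) = -32 - 32*√6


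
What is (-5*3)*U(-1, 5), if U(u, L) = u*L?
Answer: 75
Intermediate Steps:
U(u, L) = L*u
(-5*3)*U(-1, 5) = (-5*3)*(5*(-1)) = -15*(-5) = 75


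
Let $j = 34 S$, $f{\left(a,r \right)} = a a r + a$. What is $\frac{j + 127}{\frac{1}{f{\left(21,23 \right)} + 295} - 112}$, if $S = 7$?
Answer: $- \frac{3817535}{1171407} \approx -3.2589$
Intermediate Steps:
$f{\left(a,r \right)} = a + r a^{2}$ ($f{\left(a,r \right)} = a^{2} r + a = r a^{2} + a = a + r a^{2}$)
$j = 238$ ($j = 34 \cdot 7 = 238$)
$\frac{j + 127}{\frac{1}{f{\left(21,23 \right)} + 295} - 112} = \frac{238 + 127}{\frac{1}{21 \left(1 + 21 \cdot 23\right) + 295} - 112} = \frac{365}{\frac{1}{21 \left(1 + 483\right) + 295} - 112} = \frac{365}{\frac{1}{21 \cdot 484 + 295} - 112} = \frac{365}{\frac{1}{10164 + 295} - 112} = \frac{365}{\frac{1}{10459} - 112} = \frac{365}{- \frac{1171407}{10459}} = 365 \left(- \frac{10459}{1171407}\right) = - \frac{3817535}{1171407}$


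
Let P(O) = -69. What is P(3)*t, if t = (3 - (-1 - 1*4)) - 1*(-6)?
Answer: -966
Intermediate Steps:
t = 14 (t = (3 - (-1 - 4)) + 6 = (3 - 1*(-5)) + 6 = (3 + 5) + 6 = 8 + 6 = 14)
P(3)*t = -69*14 = -966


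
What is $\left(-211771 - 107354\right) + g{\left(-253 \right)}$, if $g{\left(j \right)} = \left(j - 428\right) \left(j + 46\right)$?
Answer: $-178158$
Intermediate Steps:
$g{\left(j \right)} = \left(-428 + j\right) \left(46 + j\right)$
$\left(-211771 - 107354\right) + g{\left(-253 \right)} = \left(-211771 - 107354\right) - \left(-76958 - 64009\right) = -319125 + \left(-19688 + 64009 + 96646\right) = -319125 + 140967 = -178158$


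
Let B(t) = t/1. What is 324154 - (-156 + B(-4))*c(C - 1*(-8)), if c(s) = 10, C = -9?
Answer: 325754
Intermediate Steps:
B(t) = t (B(t) = t*1 = t)
324154 - (-156 + B(-4))*c(C - 1*(-8)) = 324154 - (-156 - 4)*10 = 324154 - (-160)*10 = 324154 - 1*(-1600) = 324154 + 1600 = 325754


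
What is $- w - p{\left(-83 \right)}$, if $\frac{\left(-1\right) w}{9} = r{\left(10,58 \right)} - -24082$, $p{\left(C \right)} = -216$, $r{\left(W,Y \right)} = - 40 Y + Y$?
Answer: $196596$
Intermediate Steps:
$r{\left(W,Y \right)} = - 39 Y$
$w = -196380$ ($w = - 9 \left(\left(-39\right) 58 - -24082\right) = - 9 \left(-2262 + 24082\right) = \left(-9\right) 21820 = -196380$)
$- w - p{\left(-83 \right)} = \left(-1\right) \left(-196380\right) - -216 = 196380 + 216 = 196596$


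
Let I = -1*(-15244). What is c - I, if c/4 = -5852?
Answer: -38652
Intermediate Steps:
c = -23408 (c = 4*(-5852) = -23408)
I = 15244
c - I = -23408 - 1*15244 = -23408 - 15244 = -38652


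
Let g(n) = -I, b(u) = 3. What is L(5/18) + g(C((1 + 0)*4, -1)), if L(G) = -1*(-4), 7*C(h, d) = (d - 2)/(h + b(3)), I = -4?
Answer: 8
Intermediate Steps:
C(h, d) = (-2 + d)/(7*(3 + h)) (C(h, d) = ((d - 2)/(h + 3))/7 = ((-2 + d)/(3 + h))/7 = (-2 + d)/(7*(3 + h)))
L(G) = 4
g(n) = 4 (g(n) = -1*(-4) = 4)
L(5/18) + g(C((1 + 0)*4, -1)) = 4 + 4 = 8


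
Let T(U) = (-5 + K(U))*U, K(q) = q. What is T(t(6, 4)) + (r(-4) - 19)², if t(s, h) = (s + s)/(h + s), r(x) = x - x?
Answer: 8911/25 ≈ 356.44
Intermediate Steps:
r(x) = 0
t(s, h) = 2*s/(h + s) (t(s, h) = (2*s)/(h + s) = 2*s/(h + s))
T(U) = U*(-5 + U) (T(U) = (-5 + U)*U = U*(-5 + U))
T(t(6, 4)) + (r(-4) - 19)² = (2*6/(4 + 6))*(-5 + 2*6/(4 + 6)) + (0 - 19)² = (2*6/10)*(-5 + 2*6/10) + (-19)² = (2*6*(⅒))*(-5 + 2*6*(⅒)) + 361 = 6*(-5 + 6/5)/5 + 361 = (6/5)*(-19/5) + 361 = -114/25 + 361 = 8911/25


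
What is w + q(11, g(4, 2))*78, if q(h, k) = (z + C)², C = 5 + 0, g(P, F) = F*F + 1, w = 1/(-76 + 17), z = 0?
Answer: 115049/59 ≈ 1950.0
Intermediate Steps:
w = -1/59 (w = 1/(-59) = -1/59 ≈ -0.016949)
g(P, F) = 1 + F² (g(P, F) = F² + 1 = 1 + F²)
C = 5
q(h, k) = 25 (q(h, k) = (0 + 5)² = 5² = 25)
w + q(11, g(4, 2))*78 = -1/59 + 25*78 = -1/59 + 1950 = 115049/59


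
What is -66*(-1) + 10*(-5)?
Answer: 16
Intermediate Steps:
-66*(-1) + 10*(-5) = 66 - 50 = 16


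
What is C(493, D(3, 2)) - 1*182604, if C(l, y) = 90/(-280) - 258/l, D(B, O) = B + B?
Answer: -2520677277/13804 ≈ -1.8260e+5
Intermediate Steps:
D(B, O) = 2*B
C(l, y) = -9/28 - 258/l (C(l, y) = 90*(-1/280) - 258/l = -9/28 - 258/l)
C(493, D(3, 2)) - 1*182604 = (-9/28 - 258/493) - 1*182604 = (-9/28 - 258*1/493) - 182604 = (-9/28 - 258/493) - 182604 = -11661/13804 - 182604 = -2520677277/13804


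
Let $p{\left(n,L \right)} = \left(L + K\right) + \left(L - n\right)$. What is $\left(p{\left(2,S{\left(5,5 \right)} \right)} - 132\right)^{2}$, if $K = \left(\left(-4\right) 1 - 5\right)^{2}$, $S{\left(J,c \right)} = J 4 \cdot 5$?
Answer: $21609$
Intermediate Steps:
$S{\left(J,c \right)} = 20 J$ ($S{\left(J,c \right)} = 4 J 5 = 20 J$)
$K = 81$ ($K = \left(-4 - 5\right)^{2} = \left(-9\right)^{2} = 81$)
$p{\left(n,L \right)} = 81 - n + 2 L$ ($p{\left(n,L \right)} = \left(L + 81\right) + \left(L - n\right) = \left(81 + L\right) + \left(L - n\right) = 81 - n + 2 L$)
$\left(p{\left(2,S{\left(5,5 \right)} \right)} - 132\right)^{2} = \left(\left(81 - 2 + 2 \cdot 20 \cdot 5\right) - 132\right)^{2} = \left(\left(81 - 2 + 2 \cdot 100\right) - 132\right)^{2} = \left(\left(81 - 2 + 200\right) - 132\right)^{2} = \left(279 - 132\right)^{2} = 147^{2} = 21609$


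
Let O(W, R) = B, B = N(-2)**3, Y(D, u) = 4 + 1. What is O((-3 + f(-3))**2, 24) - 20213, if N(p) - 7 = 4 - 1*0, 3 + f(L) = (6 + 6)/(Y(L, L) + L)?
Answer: -18882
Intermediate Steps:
Y(D, u) = 5
f(L) = -3 + 12/(5 + L) (f(L) = -3 + (6 + 6)/(5 + L) = -3 + 12/(5 + L))
N(p) = 11 (N(p) = 7 + (4 - 1*0) = 7 + (4 + 0) = 7 + 4 = 11)
B = 1331 (B = 11**3 = 1331)
O(W, R) = 1331
O((-3 + f(-3))**2, 24) - 20213 = 1331 - 20213 = -18882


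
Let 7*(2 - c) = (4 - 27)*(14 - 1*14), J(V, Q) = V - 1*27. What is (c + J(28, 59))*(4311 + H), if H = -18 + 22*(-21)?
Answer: 11493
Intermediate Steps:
J(V, Q) = -27 + V (J(V, Q) = V - 27 = -27 + V)
H = -480 (H = -18 - 462 = -480)
c = 2 (c = 2 - (4 - 27)*(14 - 1*14)/7 = 2 - (-23)*(14 - 14)/7 = 2 - (-23)*0/7 = 2 - ⅐*0 = 2 + 0 = 2)
(c + J(28, 59))*(4311 + H) = (2 + (-27 + 28))*(4311 - 480) = (2 + 1)*3831 = 3*3831 = 11493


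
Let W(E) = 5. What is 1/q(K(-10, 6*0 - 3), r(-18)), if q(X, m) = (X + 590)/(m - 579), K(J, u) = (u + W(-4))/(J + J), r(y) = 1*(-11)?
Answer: -5900/5899 ≈ -1.0002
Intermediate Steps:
r(y) = -11
K(J, u) = (5 + u)/(2*J) (K(J, u) = (u + 5)/(J + J) = (5 + u)/((2*J)) = (5 + u)*(1/(2*J)) = (5 + u)/(2*J))
q(X, m) = (590 + X)/(-579 + m)
1/q(K(-10, 6*0 - 3), r(-18)) = 1/((590 + (½)*(5 + (6*0 - 3))/(-10))/(-579 - 11)) = 1/((590 + (½)*(-⅒)*(5 + (0 - 3)))/(-590)) = 1/(-(590 + (½)*(-⅒)*(5 - 3))/590) = 1/(-(590 + (½)*(-⅒)*2)/590) = 1/(-(590 - ⅒)/590) = 1/(-1/590*5899/10) = 1/(-5899/5900) = -5900/5899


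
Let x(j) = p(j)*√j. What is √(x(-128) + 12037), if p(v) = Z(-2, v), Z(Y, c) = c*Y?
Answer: √(12037 + 2048*I*√2) ≈ 110.49 + 13.106*I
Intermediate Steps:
Z(Y, c) = Y*c
p(v) = -2*v
x(j) = -2*j^(3/2) (x(j) = (-2*j)*√j = -2*j^(3/2))
√(x(-128) + 12037) = √(-(-2048)*I*√2 + 12037) = √(2048*I*√2 + 12037) = √(12037 + 2048*I*√2)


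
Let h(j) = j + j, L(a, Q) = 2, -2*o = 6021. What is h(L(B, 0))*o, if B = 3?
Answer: -12042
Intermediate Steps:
o = -6021/2 (o = -½*6021 = -6021/2 ≈ -3010.5)
h(j) = 2*j
h(L(B, 0))*o = (2*2)*(-6021/2) = 4*(-6021/2) = -12042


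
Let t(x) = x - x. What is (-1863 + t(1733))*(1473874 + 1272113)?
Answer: -5115773781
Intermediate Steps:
t(x) = 0
(-1863 + t(1733))*(1473874 + 1272113) = (-1863 + 0)*(1473874 + 1272113) = -1863*2745987 = -5115773781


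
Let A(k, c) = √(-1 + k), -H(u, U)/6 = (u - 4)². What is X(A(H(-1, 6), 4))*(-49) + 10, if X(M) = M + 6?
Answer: -284 - 49*I*√151 ≈ -284.0 - 602.12*I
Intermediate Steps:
H(u, U) = -6*(-4 + u)² (H(u, U) = -6*(u - 4)² = -6*(-4 + u)²)
X(M) = 6 + M
X(A(H(-1, 6), 4))*(-49) + 10 = (6 + √(-1 - 6*(-4 - 1)²))*(-49) + 10 = (6 + √(-1 - 6*(-5)²))*(-49) + 10 = (6 + √(-1 - 6*25))*(-49) + 10 = (6 + √(-1 - 150))*(-49) + 10 = (6 + √(-151))*(-49) + 10 = (6 + I*√151)*(-49) + 10 = (-294 - 49*I*√151) + 10 = -284 - 49*I*√151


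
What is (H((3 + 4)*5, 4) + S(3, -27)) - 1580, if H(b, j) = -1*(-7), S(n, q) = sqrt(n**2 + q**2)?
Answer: -1573 + 3*sqrt(82) ≈ -1545.8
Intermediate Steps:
H(b, j) = 7
(H((3 + 4)*5, 4) + S(3, -27)) - 1580 = (7 + sqrt(3**2 + (-27)**2)) - 1580 = (7 + sqrt(9 + 729)) - 1580 = (7 + sqrt(738)) - 1580 = (7 + 3*sqrt(82)) - 1580 = -1573 + 3*sqrt(82)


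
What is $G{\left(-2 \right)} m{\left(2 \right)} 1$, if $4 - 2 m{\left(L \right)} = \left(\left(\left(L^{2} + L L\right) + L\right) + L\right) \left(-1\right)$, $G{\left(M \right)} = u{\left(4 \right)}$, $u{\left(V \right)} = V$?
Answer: $32$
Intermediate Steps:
$G{\left(M \right)} = 4$
$m{\left(L \right)} = 2 + L + L^{2}$ ($m{\left(L \right)} = 2 - \frac{\left(\left(\left(L^{2} + L L\right) + L\right) + L\right) \left(-1\right)}{2} = 2 - \frac{\left(\left(\left(L^{2} + L^{2}\right) + L\right) + L\right) \left(-1\right)}{2} = 2 - \frac{\left(\left(2 L^{2} + L\right) + L\right) \left(-1\right)}{2} = 2 - \frac{\left(\left(L + 2 L^{2}\right) + L\right) \left(-1\right)}{2} = 2 - \frac{\left(2 L + 2 L^{2}\right) \left(-1\right)}{2} = 2 - \frac{- 2 L - 2 L^{2}}{2} = 2 + \left(L + L^{2}\right) = 2 + L + L^{2}$)
$G{\left(-2 \right)} m{\left(2 \right)} 1 = 4 \left(2 + 2 + 2^{2}\right) 1 = 4 \left(2 + 2 + 4\right) 1 = 4 \cdot 8 \cdot 1 = 32 \cdot 1 = 32$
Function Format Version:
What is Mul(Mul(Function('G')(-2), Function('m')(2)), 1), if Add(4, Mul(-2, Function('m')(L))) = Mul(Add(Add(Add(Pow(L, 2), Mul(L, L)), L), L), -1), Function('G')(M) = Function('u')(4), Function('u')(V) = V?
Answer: 32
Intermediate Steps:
Function('G')(M) = 4
Function('m')(L) = Add(2, L, Pow(L, 2)) (Function('m')(L) = Add(2, Mul(Rational(-1, 2), Mul(Add(Add(Add(Pow(L, 2), Mul(L, L)), L), L), -1))) = Add(2, Mul(Rational(-1, 2), Mul(Add(Add(Add(Pow(L, 2), Pow(L, 2)), L), L), -1))) = Add(2, Mul(Rational(-1, 2), Mul(Add(Add(Mul(2, Pow(L, 2)), L), L), -1))) = Add(2, Mul(Rational(-1, 2), Mul(Add(Add(L, Mul(2, Pow(L, 2))), L), -1))) = Add(2, Mul(Rational(-1, 2), Mul(Add(Mul(2, L), Mul(2, Pow(L, 2))), -1))) = Add(2, Mul(Rational(-1, 2), Add(Mul(-2, L), Mul(-2, Pow(L, 2))))) = Add(2, Add(L, Pow(L, 2))) = Add(2, L, Pow(L, 2)))
Mul(Mul(Function('G')(-2), Function('m')(2)), 1) = Mul(Mul(4, Add(2, 2, Pow(2, 2))), 1) = Mul(Mul(4, Add(2, 2, 4)), 1) = Mul(Mul(4, 8), 1) = Mul(32, 1) = 32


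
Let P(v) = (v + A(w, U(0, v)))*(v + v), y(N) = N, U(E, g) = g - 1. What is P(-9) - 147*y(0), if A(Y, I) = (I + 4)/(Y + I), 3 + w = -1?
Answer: 1080/7 ≈ 154.29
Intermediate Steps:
U(E, g) = -1 + g
w = -4 (w = -3 - 1 = -4)
A(Y, I) = (4 + I)/(I + Y)
P(v) = 2*v*(v + (3 + v)/(-5 + v)) (P(v) = (v + (4 + (-1 + v))/((-1 + v) - 4))*(v + v) = (v + (3 + v)/(-5 + v))*(2*v) = 2*v*(v + (3 + v)/(-5 + v)))
P(-9) - 147*y(0) = 2*(-9)*(3 - 9 - 9*(-5 - 9))/(-5 - 9) - 147*0 = 2*(-9)*(3 - 9 - 9*(-14))/(-14) + 0 = 2*(-9)*(-1/14)*(3 - 9 + 126) + 0 = 2*(-9)*(-1/14)*120 + 0 = 1080/7 + 0 = 1080/7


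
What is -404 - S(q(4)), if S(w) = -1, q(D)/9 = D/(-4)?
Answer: -403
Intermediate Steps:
q(D) = -9*D/4 (q(D) = 9*(D/(-4)) = 9*(D*(-¼)) = 9*(-D/4) = -9*D/4)
-404 - S(q(4)) = -404 - 1*(-1) = -404 + 1 = -403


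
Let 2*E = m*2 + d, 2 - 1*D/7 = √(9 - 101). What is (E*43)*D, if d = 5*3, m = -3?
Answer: 2709 - 2709*I*√23 ≈ 2709.0 - 12992.0*I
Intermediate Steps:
d = 15
D = 14 - 14*I*√23 (D = 14 - 7*√(9 - 101) = 14 - 14*I*√23 ≈ 14.0 - 67.142*I)
E = 9/2 (E = (-3*2 + 15)/2 = (-6 + 15)/2 = (½)*9 = 9/2 ≈ 4.5000)
(E*43)*D = ((9/2)*43)*(14 - 14*I*√23) = 387*(14 - 14*I*√23)/2 = 2709 - 2709*I*√23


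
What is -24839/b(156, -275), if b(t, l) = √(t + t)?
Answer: -24839*√78/156 ≈ -1406.2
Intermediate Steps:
b(t, l) = √2*√t (b(t, l) = √(2*t) = √2*√t)
-24839/b(156, -275) = -24839*√78/156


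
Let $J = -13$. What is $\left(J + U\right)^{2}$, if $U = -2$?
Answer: $225$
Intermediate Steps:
$\left(J + U\right)^{2} = \left(-13 - 2\right)^{2} = \left(-15\right)^{2} = 225$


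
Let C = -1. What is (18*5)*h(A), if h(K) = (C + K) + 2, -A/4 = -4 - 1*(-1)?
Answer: 1170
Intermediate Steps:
A = 12 (A = -4*(-4 - 1*(-1)) = -4*(-4 + 1) = -4*(-3) = 12)
h(K) = 1 + K (h(K) = (-1 + K) + 2 = 1 + K)
(18*5)*h(A) = (18*5)*(1 + 12) = 90*13 = 1170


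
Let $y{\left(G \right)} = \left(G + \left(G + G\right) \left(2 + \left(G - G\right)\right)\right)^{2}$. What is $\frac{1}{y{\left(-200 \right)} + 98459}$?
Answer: $\frac{1}{1098459} \approx 9.1037 \cdot 10^{-7}$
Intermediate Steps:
$y{\left(G \right)} = 25 G^{2}$ ($y{\left(G \right)} = \left(G + 2 G \left(2 + 0\right)\right)^{2} = \left(G + 2 G 2\right)^{2} = \left(G + 4 G\right)^{2} = \left(5 G\right)^{2} = 25 G^{2}$)
$\frac{1}{y{\left(-200 \right)} + 98459} = \frac{1}{25 \left(-200\right)^{2} + 98459} = \frac{1}{25 \cdot 40000 + 98459} = \frac{1}{1000000 + 98459} = \frac{1}{1098459}$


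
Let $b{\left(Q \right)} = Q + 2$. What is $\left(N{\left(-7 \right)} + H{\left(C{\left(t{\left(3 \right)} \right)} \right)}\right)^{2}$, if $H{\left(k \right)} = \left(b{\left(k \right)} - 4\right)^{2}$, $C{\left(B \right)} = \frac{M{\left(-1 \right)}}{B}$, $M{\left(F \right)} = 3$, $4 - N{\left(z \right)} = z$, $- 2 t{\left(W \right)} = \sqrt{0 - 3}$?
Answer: $-183 - 48 i \sqrt{3} \approx -183.0 - 83.138 i$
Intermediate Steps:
$t{\left(W \right)} = - \frac{i \sqrt{3}}{2}$ ($t{\left(W \right)} = - \frac{\sqrt{0 - 3}}{2} = - \frac{\sqrt{-3}}{2} = - \frac{i \sqrt{3}}{2}$)
$N{\left(z \right)} = 4 - z$
$C{\left(B \right)} = \frac{3}{B}$
$b{\left(Q \right)} = 2 + Q$
$H{\left(k \right)} = \left(-2 + k\right)^{2}$ ($H{\left(k \right)} = \left(\left(2 + k\right) - 4\right)^{2} = \left(-2 + k\right)^{2}$)
$\left(N{\left(-7 \right)} + H{\left(C{\left(t{\left(3 \right)} \right)} \right)}\right)^{2} = \left(\left(4 - -7\right) + \left(-2 + \frac{3}{\left(- \frac{1}{2}\right) i \sqrt{3}}\right)^{2}\right)^{2} = \left(\left(4 + 7\right) + \left(-2 + 3 \frac{2 i \sqrt{3}}{3}\right)^{2}\right)^{2} = \left(11 + \left(-2 + 2 i \sqrt{3}\right)^{2}\right)^{2}$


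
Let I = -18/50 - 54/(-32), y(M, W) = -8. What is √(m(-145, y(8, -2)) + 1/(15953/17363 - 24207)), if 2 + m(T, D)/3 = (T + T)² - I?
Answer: √1114136950367853931558363/2101450940 ≈ 502.28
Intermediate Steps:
I = 531/400 (I = -18*1/50 - 54*(-1/32) = -9/25 + 27/16 = 531/400 ≈ 1.3275)
m(T, D) = -3993/400 + 12*T² (m(T, D) = -6 + 3*((T + T)² - 1*531/400) = -6 + 3*((2*T)² - 531/400) = -6 + 3*(4*T² - 531/400) = -6 + 3*(-531/400 + 4*T²) = -6 + (-1593/400 + 12*T²) = -3993/400 + 12*T²)
√(m(-145, y(8, -2)) + 1/(15953/17363 - 24207)) = √((-3993/400 + 12*(-145)²) + 1/(15953/17363 - 24207)) = √((-3993/400 + 12*21025) + 1/(15953*(1/17363) - 24207)) = √((-3993/400 + 252300) + 1/(15953/17363 - 24207)) = √(100916007/400 + 1/(-420290188/17363)) = √(100916007/400 - 17363/420290188) = √(10603501886823529/42029018800) = √1114136950367853931558363/2101450940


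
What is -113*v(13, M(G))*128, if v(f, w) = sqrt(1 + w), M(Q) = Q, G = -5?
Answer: -28928*I ≈ -28928.0*I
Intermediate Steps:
-113*v(13, M(G))*128 = -113*sqrt(1 - 5)*128 = -226*I*128 = -28928*I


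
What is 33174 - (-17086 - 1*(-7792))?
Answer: 42468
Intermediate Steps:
33174 - (-17086 - 1*(-7792)) = 33174 - (-17086 + 7792) = 33174 - 1*(-9294) = 33174 + 9294 = 42468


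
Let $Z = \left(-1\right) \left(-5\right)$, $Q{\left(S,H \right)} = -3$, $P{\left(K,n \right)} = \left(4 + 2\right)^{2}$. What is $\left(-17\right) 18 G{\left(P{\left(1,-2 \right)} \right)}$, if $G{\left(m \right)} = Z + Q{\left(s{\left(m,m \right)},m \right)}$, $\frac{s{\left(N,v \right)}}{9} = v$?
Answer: $-612$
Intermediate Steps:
$s{\left(N,v \right)} = 9 v$
$P{\left(K,n \right)} = 36$ ($P{\left(K,n \right)} = 6^{2} = 36$)
$Z = 5$
$G{\left(m \right)} = 2$ ($G{\left(m \right)} = 5 - 3 = 2$)
$\left(-17\right) 18 G{\left(P{\left(1,-2 \right)} \right)} = \left(-17\right) 18 \cdot 2 = \left(-306\right) 2 = -612$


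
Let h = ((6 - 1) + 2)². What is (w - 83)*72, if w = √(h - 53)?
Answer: -5976 + 144*I ≈ -5976.0 + 144.0*I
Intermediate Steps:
h = 49 (h = (5 + 2)² = 7² = 49)
w = 2*I (w = √(49 - 53) = √(-4) = 2*I ≈ 2.0*I)
(w - 83)*72 = (2*I - 83)*72 = (-83 + 2*I)*72 = -5976 + 144*I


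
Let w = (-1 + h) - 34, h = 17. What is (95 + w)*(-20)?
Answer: -1540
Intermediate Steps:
w = -18 (w = (-1 + 17) - 34 = 16 - 34 = -18)
(95 + w)*(-20) = (95 - 18)*(-20) = 77*(-20) = -1540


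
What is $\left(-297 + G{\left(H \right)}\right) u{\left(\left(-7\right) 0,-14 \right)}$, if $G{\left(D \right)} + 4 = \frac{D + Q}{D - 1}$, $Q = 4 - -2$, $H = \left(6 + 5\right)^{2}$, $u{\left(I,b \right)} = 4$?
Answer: $- \frac{35993}{30} \approx -1199.8$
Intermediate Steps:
$H = 121$ ($H = 11^{2} = 121$)
$Q = 6$ ($Q = 4 + 2 = 6$)
$G{\left(D \right)} = -4 + \frac{6 + D}{-1 + D}$ ($G{\left(D \right)} = -4 + \frac{D + 6}{D - 1} = -4 + \frac{6 + D}{-1 + D}$)
$\left(-297 + G{\left(H \right)}\right) u{\left(\left(-7\right) 0,-14 \right)} = \left(-297 + \frac{10 - 363}{-1 + 121}\right) 4 = \left(-297 + \frac{10 - 363}{120}\right) 4 = \left(-297 + \frac{1}{120} \left(-353\right)\right) 4 = \left(-297 - \frac{353}{120}\right) 4 = \left(- \frac{35993}{120}\right) 4 = - \frac{35993}{30}$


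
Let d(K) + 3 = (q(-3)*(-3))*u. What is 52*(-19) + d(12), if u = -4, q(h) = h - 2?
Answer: -1051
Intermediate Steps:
q(h) = -2 + h
d(K) = -63 (d(K) = -3 + ((-2 - 3)*(-3))*(-4) = -3 - 5*(-3)*(-4) = -3 + 15*(-4) = -3 - 60 = -63)
52*(-19) + d(12) = 52*(-19) - 63 = -988 - 63 = -1051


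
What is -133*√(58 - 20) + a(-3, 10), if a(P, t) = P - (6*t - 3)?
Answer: -60 - 133*√38 ≈ -879.87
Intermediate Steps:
a(P, t) = 3 + P - 6*t (a(P, t) = P - (-3 + 6*t) = P + (3 - 6*t) = 3 + P - 6*t)
-133*√(58 - 20) + a(-3, 10) = -133*√(58 - 20) + (3 - 3 - 6*10) = -133*√38 + (3 - 3 - 60) = -133*√38 - 60 = -60 - 133*√38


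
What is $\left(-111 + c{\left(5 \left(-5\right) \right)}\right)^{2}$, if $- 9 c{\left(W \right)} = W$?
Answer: $\frac{948676}{81} \approx 11712.0$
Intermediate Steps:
$c{\left(W \right)} = - \frac{W}{9}$
$\left(-111 + c{\left(5 \left(-5\right) \right)}\right)^{2} = \left(-111 - \frac{5 \left(-5\right)}{9}\right)^{2} = \left(-111 - - \frac{25}{9}\right)^{2} = \left(-111 + \frac{25}{9}\right)^{2} = \left(- \frac{974}{9}\right)^{2} = \frac{948676}{81}$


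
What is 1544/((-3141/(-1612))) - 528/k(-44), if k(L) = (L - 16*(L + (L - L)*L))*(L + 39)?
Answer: 62235764/78525 ≈ 792.56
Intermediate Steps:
k(L) = -15*L*(39 + L) (k(L) = (L - 16*(L + 0*L))*(39 + L) = (L - 16*(L + 0))*(39 + L) = (L - 16*L)*(39 + L) = (-15*L)*(39 + L) = -15*L*(39 + L))
1544/((-3141/(-1612))) - 528/k(-44) = 1544/((-3141/(-1612))) - 528*1/(660*(39 - 44)) = 1544/((-3141*(-1/1612))) - 528/((-15*(-44)*(-5))) = 1544/(3141/1612) - 528/(-3300) = 1544*(1612/3141) - 528*(-1/3300) = 2488928/3141 + 4/25 = 62235764/78525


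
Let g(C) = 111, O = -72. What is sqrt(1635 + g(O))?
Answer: 3*sqrt(194) ≈ 41.785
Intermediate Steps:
sqrt(1635 + g(O)) = sqrt(1635 + 111) = sqrt(1746) = 3*sqrt(194)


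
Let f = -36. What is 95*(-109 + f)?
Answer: -13775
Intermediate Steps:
95*(-109 + f) = 95*(-109 - 36) = 95*(-145) = -13775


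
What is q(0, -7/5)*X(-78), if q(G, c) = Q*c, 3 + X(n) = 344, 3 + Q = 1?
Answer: 4774/5 ≈ 954.80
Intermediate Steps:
Q = -2 (Q = -3 + 1 = -2)
X(n) = 341 (X(n) = -3 + 344 = 341)
q(G, c) = -2*c
q(0, -7/5)*X(-78) = -(-14)/5*341 = -2*(-7/5)*341 = (14/5)*341 = 4774/5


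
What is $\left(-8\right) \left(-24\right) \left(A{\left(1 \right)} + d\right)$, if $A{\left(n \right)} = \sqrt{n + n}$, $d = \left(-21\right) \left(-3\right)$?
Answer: $12096 + 192 \sqrt{2} \approx 12368.0$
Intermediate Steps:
$d = 63$
$A{\left(n \right)} = \sqrt{2} \sqrt{n}$ ($A{\left(n \right)} = \sqrt{2 n} = \sqrt{2} \sqrt{n}$)
$\left(-8\right) \left(-24\right) \left(A{\left(1 \right)} + d\right) = \left(-8\right) \left(-24\right) \left(\sqrt{2} \sqrt{1} + 63\right) = 192 \left(\sqrt{2} \cdot 1 + 63\right) = 192 \left(\sqrt{2} + 63\right) = 192 \left(63 + \sqrt{2}\right) = 12096 + 192 \sqrt{2}$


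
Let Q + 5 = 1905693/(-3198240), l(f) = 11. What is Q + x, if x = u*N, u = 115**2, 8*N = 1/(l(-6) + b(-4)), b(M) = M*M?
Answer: 533763821/9594720 ≈ 55.631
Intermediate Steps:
b(M) = M**2
N = 1/216 (N = 1/(8*(11 + (-4)**2)) = 1/(8*(11 + 16)) = (1/8)/27 = (1/8)*(1/27) = 1/216 ≈ 0.0046296)
u = 13225
Q = -5965631/1066080 (Q = -5 + 1905693/(-3198240) = -5 + 1905693*(-1/3198240) = -5 - 635231/1066080 = -5965631/1066080 ≈ -5.5959)
x = 13225/216 (x = 13225*(1/216) = 13225/216 ≈ 61.227)
Q + x = -5965631/1066080 + 13225/216 = 533763821/9594720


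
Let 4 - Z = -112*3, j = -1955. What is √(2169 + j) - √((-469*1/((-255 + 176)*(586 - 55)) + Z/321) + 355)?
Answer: √214 - 4*√49817751755321/1496181 ≈ -4.2411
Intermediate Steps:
Z = 340 (Z = 4 - (-112)*3 = 4 - 1*(-336) = 4 + 336 = 340)
√(2169 + j) - √((-469*1/((-255 + 176)*(586 - 55)) + Z/321) + 355) = √(2169 - 1955) - √((-469*1/((-255 + 176)*(586 - 55)) + 340/321) + 355) = √214 - √((-469/(531*(-79)) + 340*(1/321)) + 355) = √214 - √((-469/(-41949) + 340/321) + 355) = √214 - √((-469*(-1/41949) + 340/321) + 355) = √214 - √((469/41949 + 340/321) + 355) = √214 - √(4804403/4488543 + 355) = √214 - √(1598237168/4488543) = √214 - 4*√49817751755321/1496181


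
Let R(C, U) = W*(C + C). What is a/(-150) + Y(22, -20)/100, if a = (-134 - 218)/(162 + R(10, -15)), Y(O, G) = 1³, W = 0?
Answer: 119/4860 ≈ 0.024486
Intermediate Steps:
Y(O, G) = 1
R(C, U) = 0 (R(C, U) = 0*(C + C) = 0*(2*C) = 0)
a = -176/81 (a = (-134 - 218)/(162 + 0) = -352/162 = -352*1/162 = -176/81 ≈ -2.1728)
a/(-150) + Y(22, -20)/100 = -176/81/(-150) + 1/100 = -176/81*(-1/150) + 1*(1/100) = 88/6075 + 1/100 = 119/4860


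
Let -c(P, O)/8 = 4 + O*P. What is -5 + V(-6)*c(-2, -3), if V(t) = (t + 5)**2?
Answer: -85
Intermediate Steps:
V(t) = (5 + t)**2
c(P, O) = -32 - 8*O*P (c(P, O) = -8*(4 + O*P) = -32 - 8*O*P)
-5 + V(-6)*c(-2, -3) = -5 + (5 - 6)**2*(-32 - 8*(-3)*(-2)) = -5 + (-1)**2*(-32 - 48) = -5 + 1*(-80) = -5 - 80 = -85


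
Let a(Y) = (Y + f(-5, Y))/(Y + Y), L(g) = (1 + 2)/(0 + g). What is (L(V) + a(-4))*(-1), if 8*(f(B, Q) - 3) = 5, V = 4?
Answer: -51/64 ≈ -0.79688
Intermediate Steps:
f(B, Q) = 29/8 (f(B, Q) = 3 + (⅛)*5 = 3 + 5/8 = 29/8)
L(g) = 3/g
a(Y) = (29/8 + Y)/(2*Y) (a(Y) = (Y + 29/8)/(Y + Y) = (29/8 + Y)/((2*Y)) = (29/8 + Y)*(1/(2*Y)) = (29/8 + Y)/(2*Y))
(L(V) + a(-4))*(-1) = (3/4 + (1/16)*(29 + 8*(-4))/(-4))*(-1) = (3*(¼) + (1/16)*(-¼)*(29 - 32))*(-1) = (¾ + (1/16)*(-¼)*(-3))*(-1) = (¾ + 3/64)*(-1) = (51/64)*(-1) = -51/64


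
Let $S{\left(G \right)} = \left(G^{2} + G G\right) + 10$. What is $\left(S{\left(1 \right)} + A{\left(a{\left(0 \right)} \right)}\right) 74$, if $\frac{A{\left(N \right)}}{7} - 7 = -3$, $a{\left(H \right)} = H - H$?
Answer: $2960$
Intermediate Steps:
$a{\left(H \right)} = 0$
$A{\left(N \right)} = 28$ ($A{\left(N \right)} = 49 + 7 \left(-3\right) = 49 - 21 = 28$)
$S{\left(G \right)} = 10 + 2 G^{2}$ ($S{\left(G \right)} = \left(G^{2} + G^{2}\right) + 10 = 2 G^{2} + 10 = 10 + 2 G^{2}$)
$\left(S{\left(1 \right)} + A{\left(a{\left(0 \right)} \right)}\right) 74 = \left(\left(10 + 2 \cdot 1^{2}\right) + 28\right) 74 = \left(\left(10 + 2 \cdot 1\right) + 28\right) 74 = \left(\left(10 + 2\right) + 28\right) 74 = \left(12 + 28\right) 74 = 40 \cdot 74 = 2960$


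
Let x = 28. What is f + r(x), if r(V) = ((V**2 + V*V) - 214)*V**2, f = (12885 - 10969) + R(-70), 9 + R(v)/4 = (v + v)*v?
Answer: 1102616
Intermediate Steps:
R(v) = -36 + 8*v**2 (R(v) = -36 + 4*((v + v)*v) = -36 + 4*((2*v)*v) = -36 + 4*(2*v**2) = -36 + 8*v**2)
f = 41080 (f = (12885 - 10969) + (-36 + 8*(-70)**2) = 1916 + (-36 + 8*4900) = 1916 + (-36 + 39200) = 1916 + 39164 = 41080)
r(V) = V**2*(-214 + 2*V**2) (r(V) = ((V**2 + V**2) - 214)*V**2 = (2*V**2 - 214)*V**2 = (-214 + 2*V**2)*V**2 = V**2*(-214 + 2*V**2))
f + r(x) = 41080 + 2*28**2*(-107 + 28**2) = 41080 + 2*784*(-107 + 784) = 41080 + 2*784*677 = 41080 + 1061536 = 1102616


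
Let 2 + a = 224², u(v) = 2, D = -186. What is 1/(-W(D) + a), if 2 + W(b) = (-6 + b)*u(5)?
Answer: 1/50560 ≈ 1.9778e-5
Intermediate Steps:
W(b) = -14 + 2*b (W(b) = -2 + (-6 + b)*2 = -2 + (-12 + 2*b) = -14 + 2*b)
a = 50174 (a = -2 + 224² = -2 + 50176 = 50174)
1/(-W(D) + a) = 1/(-(-14 + 2*(-186)) + 50174) = 1/(-(-14 - 372) + 50174) = 1/(-1*(-386) + 50174) = 1/(386 + 50174) = 1/50560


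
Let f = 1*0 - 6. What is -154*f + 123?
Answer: 1047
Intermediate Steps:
f = -6 (f = 0 - 6 = -6)
-154*f + 123 = -154*(-6) + 123 = 924 + 123 = 1047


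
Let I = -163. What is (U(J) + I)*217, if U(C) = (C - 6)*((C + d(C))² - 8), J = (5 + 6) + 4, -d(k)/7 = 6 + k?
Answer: 33978077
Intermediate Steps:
d(k) = -42 - 7*k (d(k) = -7*(6 + k) = -42 - 7*k)
J = 15 (J = 11 + 4 = 15)
U(C) = (-8 + (-42 - 6*C)²)*(-6 + C) (U(C) = (C - 6)*((C + (-42 - 7*C))² - 8) = (-6 + C)*((-42 - 6*C)² - 8) = (-6 + C)*(-8 + (-42 - 6*C)²) = (-8 + (-42 - 6*C)²)*(-6 + C))
(U(J) + I)*217 = ((-10536 - 1268*15 + 36*15³ + 288*15²) - 163)*217 = ((-10536 - 19020 + 36*3375 + 288*225) - 163)*217 = ((-10536 - 19020 + 121500 + 64800) - 163)*217 = (156744 - 163)*217 = 156581*217 = 33978077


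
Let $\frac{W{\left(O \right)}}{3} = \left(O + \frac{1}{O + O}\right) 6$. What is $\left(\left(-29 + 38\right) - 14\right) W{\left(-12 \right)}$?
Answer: $\frac{4335}{4} \approx 1083.8$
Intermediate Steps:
$W{\left(O \right)} = \frac{9}{O} + 18 O$ ($W{\left(O \right)} = 3 \left(O + \frac{1}{O + O}\right) 6 = 3 \left(O + \frac{1}{2 O}\right) 6 = 3 \left(\frac{3}{O} + 6 O\right) = \frac{9}{O} + 18 O$)
$\left(\left(-29 + 38\right) - 14\right) W{\left(-12 \right)} = \left(\left(-29 + 38\right) - 14\right) \left(\frac{9}{-12} + 18 \left(-12\right)\right) = \left(9 - 14\right) \left(9 \left(- \frac{1}{12}\right) - 216\right) = - 5 \left(- \frac{3}{4} - 216\right) = \left(-5\right) \left(- \frac{867}{4}\right) = \frac{4335}{4}$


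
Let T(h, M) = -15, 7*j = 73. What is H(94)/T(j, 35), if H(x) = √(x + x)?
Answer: -2*√47/15 ≈ -0.91409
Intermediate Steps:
j = 73/7 (j = (⅐)*73 = 73/7 ≈ 10.429)
H(x) = √2*√x (H(x) = √(2*x) = √2*√x)
H(94)/T(j, 35) = (√2*√94)/(-15) = (2*√47)*(-1/15) = -2*√47/15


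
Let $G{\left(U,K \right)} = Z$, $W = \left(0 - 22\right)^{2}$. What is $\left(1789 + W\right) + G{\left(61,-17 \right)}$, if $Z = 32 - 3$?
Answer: $2302$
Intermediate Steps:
$W = 484$ ($W = \left(-22\right)^{2} = 484$)
$Z = 29$ ($Z = 32 - 3 = 29$)
$G{\left(U,K \right)} = 29$
$\left(1789 + W\right) + G{\left(61,-17 \right)} = \left(1789 + 484\right) + 29 = 2273 + 29 = 2302$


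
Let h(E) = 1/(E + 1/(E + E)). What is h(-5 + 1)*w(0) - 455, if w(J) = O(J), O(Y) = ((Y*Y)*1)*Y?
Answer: -455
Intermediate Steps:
O(Y) = Y**3 (O(Y) = (Y**2*1)*Y = Y**2*Y = Y**3)
w(J) = J**3
h(E) = 1/(E + 1/(2*E))
h(-5 + 1)*w(0) - 455 = (2*(-5 + 1)/(1 + 2*(-5 + 1)**2))*0**3 - 455 = (2*(-4)/(1 + 2*(-4)**2))*0 - 455 = (2*(-4)/(1 + 2*16))*0 - 455 = (2*(-4)/(1 + 32))*0 - 455 = (2*(-4)/33)*0 - 455 = (2*(-4)*(1/33))*0 - 455 = -8/33*0 - 455 = 0 - 455 = -455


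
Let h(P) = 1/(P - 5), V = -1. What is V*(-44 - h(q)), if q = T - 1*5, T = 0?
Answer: 439/10 ≈ 43.900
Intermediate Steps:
q = -5 (q = 0 - 1*5 = 0 - 5 = -5)
h(P) = 1/(-5 + P)
V*(-44 - h(q)) = -(-44 - 1/(-5 - 5)) = -(-44 - 1/(-10)) = -(-44 - 1*(-1/10)) = -(-44 + 1/10) = -1*(-439/10) = 439/10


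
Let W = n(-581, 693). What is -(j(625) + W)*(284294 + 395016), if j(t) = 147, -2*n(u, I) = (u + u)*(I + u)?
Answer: -44303918890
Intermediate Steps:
n(u, I) = -u*(I + u) (n(u, I) = -(u + u)*(I + u)/2 = -2*u*(I + u)/2 = -u*(I + u))
W = 65072 (W = -1*(-581)*(693 - 581) = -1*(-581)*112 = 65072)
-(j(625) + W)*(284294 + 395016) = -(147 + 65072)*(284294 + 395016) = -65219*679310 = -1*44303918890 = -44303918890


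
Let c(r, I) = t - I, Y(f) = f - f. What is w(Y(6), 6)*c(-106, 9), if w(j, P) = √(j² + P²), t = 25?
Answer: 96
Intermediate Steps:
Y(f) = 0
c(r, I) = 25 - I
w(j, P) = √(P² + j²)
w(Y(6), 6)*c(-106, 9) = √(6² + 0²)*(25 - 1*9) = √(36 + 0)*(25 - 9) = √36*16 = 6*16 = 96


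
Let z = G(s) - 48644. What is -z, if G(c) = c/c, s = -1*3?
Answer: 48643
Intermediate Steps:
s = -3
G(c) = 1
z = -48643 (z = 1 - 48644 = -48643)
-z = -1*(-48643) = 48643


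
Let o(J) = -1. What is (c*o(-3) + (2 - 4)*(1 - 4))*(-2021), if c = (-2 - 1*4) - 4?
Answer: -32336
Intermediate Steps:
c = -10 (c = (-2 - 4) - 4 = -6 - 4 = -10)
(c*o(-3) + (2 - 4)*(1 - 4))*(-2021) = (-10*(-1) + (2 - 4)*(1 - 4))*(-2021) = (10 - 2*(-3))*(-2021) = (10 + 6)*(-2021) = 16*(-2021) = -32336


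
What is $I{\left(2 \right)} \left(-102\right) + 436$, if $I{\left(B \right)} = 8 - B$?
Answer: $-176$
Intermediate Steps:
$I{\left(2 \right)} \left(-102\right) + 436 = \left(8 - 2\right) \left(-102\right) + 436 = 6 \left(-102\right) + 436 = -612 + 436 = -176$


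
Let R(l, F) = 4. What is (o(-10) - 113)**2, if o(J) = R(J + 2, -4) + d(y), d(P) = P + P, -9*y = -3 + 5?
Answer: 970225/81 ≈ 11978.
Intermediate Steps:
y = -2/9 (y = -(-3 + 5)/9 = -1/9*2 = -2/9 ≈ -0.22222)
d(P) = 2*P
o(J) = 32/9 (o(J) = 4 + 2*(-2/9) = 4 - 4/9 = 32/9)
(o(-10) - 113)**2 = (32/9 - 113)**2 = (-985/9)**2 = 970225/81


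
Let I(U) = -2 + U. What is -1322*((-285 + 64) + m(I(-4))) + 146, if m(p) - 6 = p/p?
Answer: 283054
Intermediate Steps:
m(p) = 7 (m(p) = 6 + p/p = 6 + 1 = 7)
-1322*((-285 + 64) + m(I(-4))) + 146 = -1322*((-285 + 64) + 7) + 146 = -1322*(-221 + 7) + 146 = -1322*(-214) + 146 = 282908 + 146 = 283054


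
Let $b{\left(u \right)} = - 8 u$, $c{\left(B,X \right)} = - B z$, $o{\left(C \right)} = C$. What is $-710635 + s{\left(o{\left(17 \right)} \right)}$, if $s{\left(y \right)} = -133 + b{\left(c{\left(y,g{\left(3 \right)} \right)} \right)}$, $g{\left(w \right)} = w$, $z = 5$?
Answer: $-710088$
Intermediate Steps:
$c{\left(B,X \right)} = - 5 B$ ($c{\left(B,X \right)} = - B 5 = - 5 B$)
$s{\left(y \right)} = -133 + 40 y$ ($s{\left(y \right)} = -133 - 8 \left(- 5 y\right) = -133 + 40 y$)
$-710635 + s{\left(o{\left(17 \right)} \right)} = -710635 + \left(-133 + 40 \cdot 17\right) = -710635 + \left(-133 + 680\right) = -710635 + 547 = -710088$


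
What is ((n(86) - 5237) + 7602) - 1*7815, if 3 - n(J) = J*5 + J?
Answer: -5963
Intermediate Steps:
n(J) = 3 - 6*J (n(J) = 3 - (J*5 + J) = 3 - (5*J + J) = 3 - 6*J)
((n(86) - 5237) + 7602) - 1*7815 = (((3 - 6*86) - 5237) + 7602) - 1*7815 = (((3 - 516) - 5237) + 7602) - 7815 = ((-513 - 5237) + 7602) - 7815 = (-5750 + 7602) - 7815 = 1852 - 7815 = -5963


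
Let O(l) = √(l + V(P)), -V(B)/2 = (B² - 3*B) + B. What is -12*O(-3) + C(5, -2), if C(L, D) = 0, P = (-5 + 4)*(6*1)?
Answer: -36*I*√11 ≈ -119.4*I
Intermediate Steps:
P = -6 (P = -1*6 = -6)
V(B) = -2*B² + 4*B (V(B) = -2*((B² - 3*B) + B) = -2*(B² - 2*B) = -2*B² + 4*B)
O(l) = √(-96 + l) (O(l) = √(l + 2*(-6)*(2 - 1*(-6))) = √(l + 2*(-6)*(2 + 6)) = √(l + 2*(-6)*8) = √(l - 96) = √(-96 + l))
-12*O(-3) + C(5, -2) = -12*√(-96 - 3) + 0 = -36*I*√11 + 0 = -36*I*√11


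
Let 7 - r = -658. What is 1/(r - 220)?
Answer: 1/445 ≈ 0.0022472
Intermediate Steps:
r = 665 (r = 7 - 1*(-658) = 7 + 658 = 665)
1/(r - 220) = 1/(665 - 220) = 1/445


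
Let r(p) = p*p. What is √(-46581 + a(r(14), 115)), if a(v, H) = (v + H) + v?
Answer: I*√46074 ≈ 214.65*I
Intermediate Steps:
r(p) = p²
a(v, H) = H + 2*v (a(v, H) = (H + v) + v = H + 2*v)
√(-46581 + a(r(14), 115)) = √(-46581 + (115 + 2*14²)) = √(-46581 + (115 + 2*196)) = √(-46581 + (115 + 392)) = √(-46581 + 507) = √(-46074) = I*√46074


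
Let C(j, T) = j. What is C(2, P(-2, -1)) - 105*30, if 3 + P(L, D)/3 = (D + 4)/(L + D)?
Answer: -3148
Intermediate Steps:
P(L, D) = -9 + 3*(4 + D)/(D + L) (P(L, D) = -9 + 3*((D + 4)/(L + D)) = -9 + 3*((4 + D)/(D + L)) = -9 + 3*(4 + D)/(D + L))
C(2, P(-2, -1)) - 105*30 = 2 - 105*30 = 2 - 3150 = -3148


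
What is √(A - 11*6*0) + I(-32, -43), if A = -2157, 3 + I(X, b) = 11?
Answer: 8 + I*√2157 ≈ 8.0 + 46.444*I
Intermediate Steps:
I(X, b) = 8 (I(X, b) = -3 + 11 = 8)
√(A - 11*6*0) + I(-32, -43) = √(-2157 - 11*6*0) + 8 = √(-2157 - 66*0) + 8 = √(-2157 + 0) + 8 = √(-2157) + 8 = I*√2157 + 8 = 8 + I*√2157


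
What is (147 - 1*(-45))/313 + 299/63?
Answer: 105683/19719 ≈ 5.3595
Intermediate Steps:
(147 - 1*(-45))/313 + 299/63 = (147 + 45)*(1/313) + 299*(1/63) = 192*(1/313) + 299/63 = 192/313 + 299/63 = 105683/19719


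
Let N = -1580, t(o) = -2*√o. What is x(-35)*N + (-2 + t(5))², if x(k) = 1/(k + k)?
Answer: 326/7 + 8*√5 ≈ 64.460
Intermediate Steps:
x(k) = 1/(2*k)
x(-35)*N + (-2 + t(5))² = ((½)/(-35))*(-1580) + (-2 - 2*√5)² = ((½)*(-1/35))*(-1580) + (-2 - 2*√5)² = -1/70*(-1580) + (-2 - 2*√5)² = 158/7 + (-2 - 2*√5)²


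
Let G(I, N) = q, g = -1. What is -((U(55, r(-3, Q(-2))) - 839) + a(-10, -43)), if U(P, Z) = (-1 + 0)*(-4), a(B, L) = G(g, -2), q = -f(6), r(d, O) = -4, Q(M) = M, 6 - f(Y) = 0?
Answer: 841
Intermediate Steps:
f(Y) = 6 (f(Y) = 6 - 1*0 = 6 + 0 = 6)
q = -6 (q = -1*6 = -6)
G(I, N) = -6
a(B, L) = -6
U(P, Z) = 4 (U(P, Z) = -1*(-4) = 4)
-((U(55, r(-3, Q(-2))) - 839) + a(-10, -43)) = -((4 - 839) - 6) = -(-835 - 6) = -1*(-841) = 841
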